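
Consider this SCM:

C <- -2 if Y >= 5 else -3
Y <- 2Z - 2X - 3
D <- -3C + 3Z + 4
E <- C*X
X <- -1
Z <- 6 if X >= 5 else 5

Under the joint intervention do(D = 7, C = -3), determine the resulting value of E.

Setting D = 7, C = -3 by intervention discards those variables' equations.
E = C*X  [with C=-3, X=-1]  = 3

3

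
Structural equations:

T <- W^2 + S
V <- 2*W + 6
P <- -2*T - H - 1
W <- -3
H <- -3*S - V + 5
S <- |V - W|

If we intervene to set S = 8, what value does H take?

-19

do(S=8) replaces the equation S <- |V - W| with the constant S = 8.
V = 2*W + 6  [with W=-3]  = 0
H = -3*S - V + 5  [with S=8, V=0]  = -19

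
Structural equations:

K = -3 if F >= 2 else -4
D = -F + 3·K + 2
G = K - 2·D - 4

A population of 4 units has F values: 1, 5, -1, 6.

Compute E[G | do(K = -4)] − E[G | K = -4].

5.5

The intervention sets K=-4 in all 4 units regardless of F. Recomputing G per unit gives 14, 22, 10, 24; average 17.5.
Observing K=-4 restricts to units where K's equation naturally yields -4: F ∈ {1, -1}. In that subpopulation G = 14, 10, mean 12.
Difference = 17.5 − 12 = 5.5.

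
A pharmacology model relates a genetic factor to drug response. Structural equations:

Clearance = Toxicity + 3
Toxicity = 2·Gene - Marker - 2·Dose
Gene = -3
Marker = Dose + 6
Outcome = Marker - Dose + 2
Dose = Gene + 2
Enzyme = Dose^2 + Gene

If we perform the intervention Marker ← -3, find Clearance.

Under do(Marker=-3), the mechanism Marker = Dose + 6 is discarded; Marker is fixed at -3.
Dose = Gene + 2  [with Gene=-3]  = -1
Toxicity = 2·Gene - Marker - 2·Dose  [with Gene=-3, Marker=-3, Dose=-1]  = -1
Clearance = Toxicity + 3  [with Toxicity=-1]  = 2

2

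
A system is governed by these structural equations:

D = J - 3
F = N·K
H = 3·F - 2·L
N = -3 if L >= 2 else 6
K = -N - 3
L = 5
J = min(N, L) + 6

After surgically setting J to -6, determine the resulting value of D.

-9

The intervention breaks the incoming arrows to J: J = min(N, L) + 6 no longer applies, and J = -6.
D = J - 3  [with J=-6]  = -9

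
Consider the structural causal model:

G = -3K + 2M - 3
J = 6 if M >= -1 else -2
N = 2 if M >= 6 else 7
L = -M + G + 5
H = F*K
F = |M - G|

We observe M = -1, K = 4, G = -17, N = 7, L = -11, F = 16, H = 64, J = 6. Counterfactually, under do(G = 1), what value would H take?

8

The intervention breaks the incoming arrows to G: G = -3K + 2M - 3 no longer applies, and G = 1.
F = |M - G|  [with M=-1, G=1]  = 2
H = F*K  [with F=2, K=4]  = 8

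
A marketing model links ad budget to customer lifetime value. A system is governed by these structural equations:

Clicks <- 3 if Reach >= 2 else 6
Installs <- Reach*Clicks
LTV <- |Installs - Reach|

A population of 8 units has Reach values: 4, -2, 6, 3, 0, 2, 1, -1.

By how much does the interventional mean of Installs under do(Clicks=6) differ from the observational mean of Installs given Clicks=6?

12.75

Under do(Clicks=6), Clicks's equation is replaced by Clicks=6 for every unit. Per-unit Installs: 24, -12, 36, 18, 0, 12, 6, -6. Mean = 9.75.
Observing Clicks=6 restricts to units where Clicks's equation naturally yields 6: Reach ∈ {-2, 0, 1, -1}. In that subpopulation Installs = -12, 0, 6, -6, mean -3.
Difference = 9.75 − (-3) = 12.75.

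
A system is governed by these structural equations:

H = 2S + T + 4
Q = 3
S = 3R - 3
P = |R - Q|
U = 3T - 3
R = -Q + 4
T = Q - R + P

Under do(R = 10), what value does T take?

0

do(R=10) replaces the equation R = -Q + 4 with the constant R = 10.
P = |R - Q|  [with R=10, Q=3]  = 7
T = Q - R + P  [with Q=3, R=10, P=7]  = 0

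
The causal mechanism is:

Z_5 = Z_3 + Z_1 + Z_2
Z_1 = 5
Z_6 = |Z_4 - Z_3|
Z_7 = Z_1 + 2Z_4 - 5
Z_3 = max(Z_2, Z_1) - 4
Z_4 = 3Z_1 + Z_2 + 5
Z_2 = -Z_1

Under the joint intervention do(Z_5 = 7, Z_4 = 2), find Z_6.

1

Setting Z_5 = 7, Z_4 = 2 by intervention discards those variables' equations.
Z_2 = -Z_1  [with Z_1=5]  = -5
Z_3 = max(Z_2, Z_1) - 4  [with Z_2=-5, Z_1=5]  = 1
Z_6 = |Z_4 - Z_3|  [with Z_4=2, Z_3=1]  = 1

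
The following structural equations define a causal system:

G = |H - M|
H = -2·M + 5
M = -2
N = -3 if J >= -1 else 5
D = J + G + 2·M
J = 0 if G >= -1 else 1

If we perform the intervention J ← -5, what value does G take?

Under do(J=-5), the mechanism J = 0 if G >= -1 else 1 is discarded; J is fixed at -5.
Since G is not a descendant of the intervened variable, it is unaffected.
H = -2·M + 5  [with M=-2]  = 9
G = |H - M|  [with H=9, M=-2]  = 11

11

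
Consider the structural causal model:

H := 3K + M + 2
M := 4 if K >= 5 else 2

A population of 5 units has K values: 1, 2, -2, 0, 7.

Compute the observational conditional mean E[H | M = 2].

4.75

Observing M=2 restricts to units where M's equation naturally yields 2: K ∈ {1, 2, -2, 0}. In that subpopulation H = 7, 10, -2, 4, mean 4.75.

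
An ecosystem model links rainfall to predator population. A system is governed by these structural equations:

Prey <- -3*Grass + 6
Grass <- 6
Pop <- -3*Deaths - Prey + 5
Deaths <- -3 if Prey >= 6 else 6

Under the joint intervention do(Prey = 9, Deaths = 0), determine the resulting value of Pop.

Setting Prey = 9, Deaths = 0 by intervention discards those variables' equations.
Pop = -3*Deaths - Prey + 5  [with Deaths=0, Prey=9]  = -4

-4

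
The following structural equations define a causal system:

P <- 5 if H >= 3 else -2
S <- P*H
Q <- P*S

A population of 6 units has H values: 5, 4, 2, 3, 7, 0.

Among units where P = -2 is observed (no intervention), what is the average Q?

E[Q|P=-2] averages over only the 2 units with P=-2 (H = 2, 0): Q = 8, 0, mean 4.

4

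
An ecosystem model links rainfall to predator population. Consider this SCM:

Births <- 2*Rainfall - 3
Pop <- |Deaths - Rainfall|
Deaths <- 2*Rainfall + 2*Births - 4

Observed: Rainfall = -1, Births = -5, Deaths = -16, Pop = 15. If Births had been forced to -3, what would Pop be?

11

Under do(Births=-3), the mechanism Births <- 2*Rainfall - 3 is discarded; Births is fixed at -3.
Deaths = 2*Rainfall + 2*Births - 4  [with Rainfall=-1, Births=-3]  = -12
Pop = |Deaths - Rainfall|  [with Deaths=-12, Rainfall=-1]  = 11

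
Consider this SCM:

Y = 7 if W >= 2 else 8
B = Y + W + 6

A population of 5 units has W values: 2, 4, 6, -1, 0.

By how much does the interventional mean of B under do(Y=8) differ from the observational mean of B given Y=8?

Under do(Y=8), Y's equation is replaced by Y=8 for every unit. Per-unit B: 16, 18, 20, 13, 14. Mean = 16.2.
E[B|Y=8] averages over only the 2 units with Y=8 (W = -1, 0): B = 13, 14, mean 13.5.
Difference = 16.2 − 13.5 = 2.7.

2.7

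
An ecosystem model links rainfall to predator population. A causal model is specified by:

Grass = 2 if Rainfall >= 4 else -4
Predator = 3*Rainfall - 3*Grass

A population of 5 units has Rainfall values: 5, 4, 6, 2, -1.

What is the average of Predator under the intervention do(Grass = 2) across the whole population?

3.6

Every unit gets Grass=2 under the intervention. Predator values become 9, 6, 12, 0, -9; E[Predator|do(Grass=2)] = 3.6.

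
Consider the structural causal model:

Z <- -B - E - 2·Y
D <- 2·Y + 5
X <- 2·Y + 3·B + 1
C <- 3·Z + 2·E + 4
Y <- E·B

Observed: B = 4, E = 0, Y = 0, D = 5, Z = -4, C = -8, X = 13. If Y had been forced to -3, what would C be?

10

The intervention breaks the incoming arrows to Y: Y <- E·B no longer applies, and Y = -3.
Z = -B - E - 2·Y  [with B=4, E=0, Y=-3]  = 2
C = 3·Z + 2·E + 4  [with Z=2, E=0]  = 10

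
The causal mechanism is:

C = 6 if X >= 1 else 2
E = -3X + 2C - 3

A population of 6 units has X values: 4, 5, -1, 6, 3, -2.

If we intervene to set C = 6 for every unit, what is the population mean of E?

Under do(C=6), C's equation is replaced by C=6 for every unit. Per-unit E: -3, -6, 12, -9, 0, 15. Mean = 1.5.

1.5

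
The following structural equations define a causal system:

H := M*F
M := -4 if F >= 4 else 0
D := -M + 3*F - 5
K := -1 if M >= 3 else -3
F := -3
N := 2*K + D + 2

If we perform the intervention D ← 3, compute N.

The intervention breaks the incoming arrows to D: D := -M + 3*F - 5 no longer applies, and D = 3.
M = -4 if F >= 4 else 0  [with F=-3]  = 0
K = -1 if M >= 3 else -3  [with M=0]  = -3
N = 2*K + D + 2  [with K=-3, D=3]  = -1

-1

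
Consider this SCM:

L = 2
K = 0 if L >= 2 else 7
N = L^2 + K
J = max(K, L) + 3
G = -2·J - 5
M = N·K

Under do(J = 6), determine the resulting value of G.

-17

Intervening sets J = 6 and removes its equation (J = max(K, L) + 3).
G = -2·J - 5  [with J=6]  = -17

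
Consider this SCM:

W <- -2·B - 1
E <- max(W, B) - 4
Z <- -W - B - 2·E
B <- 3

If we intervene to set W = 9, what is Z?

-22

Under do(W=9), the mechanism W <- -2·B - 1 is discarded; W is fixed at 9.
E = max(W, B) - 4  [with W=9, B=3]  = 5
Z = -W - B - 2·E  [with W=9, B=3, E=5]  = -22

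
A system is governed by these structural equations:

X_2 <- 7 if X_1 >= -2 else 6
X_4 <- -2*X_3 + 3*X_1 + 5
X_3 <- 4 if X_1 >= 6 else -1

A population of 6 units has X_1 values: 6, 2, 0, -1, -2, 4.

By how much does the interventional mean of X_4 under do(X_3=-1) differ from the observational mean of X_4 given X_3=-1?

The intervention sets X_3=-1 in all 6 units regardless of X_1. Recomputing X_4 per unit gives 25, 13, 7, 4, 1, 19; average 11.5.
Observing X_3=-1 restricts to units where X_3's equation naturally yields -1: X_1 ∈ {2, 0, -1, -2, 4}. In that subpopulation X_4 = 13, 7, 4, 1, 19, mean 8.8.
Difference = 11.5 − 8.8 = 2.7.

2.7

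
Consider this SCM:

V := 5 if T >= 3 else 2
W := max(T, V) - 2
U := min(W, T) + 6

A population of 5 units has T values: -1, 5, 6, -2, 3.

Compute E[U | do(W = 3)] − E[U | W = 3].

Every unit gets W=3 under the intervention. U values become 5, 9, 9, 4, 9; E[U|do(W=3)] = 7.2.
E[U|W=3] averages over only the 2 units with W=3 (T = 5, 3): U = 9, 9, mean 9.
Difference = 7.2 − 9 = -1.8.

-1.8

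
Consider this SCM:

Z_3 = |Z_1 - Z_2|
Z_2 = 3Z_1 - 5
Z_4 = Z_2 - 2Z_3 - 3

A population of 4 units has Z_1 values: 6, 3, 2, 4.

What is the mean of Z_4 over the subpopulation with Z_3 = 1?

Observing Z_3=1 restricts to units where Z_3's equation naturally yields 1: Z_1 ∈ {3, 2}. In that subpopulation Z_4 = -1, -4, mean -2.5.

-2.5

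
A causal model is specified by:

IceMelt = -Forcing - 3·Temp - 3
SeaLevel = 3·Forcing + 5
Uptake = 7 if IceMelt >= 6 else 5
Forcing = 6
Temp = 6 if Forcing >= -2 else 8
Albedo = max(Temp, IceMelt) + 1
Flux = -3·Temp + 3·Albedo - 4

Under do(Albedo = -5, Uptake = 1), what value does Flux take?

-37

The joint intervention fixes Albedo = -5, Uptake = 1, removing each variable's own equation.
Temp = 6 if Forcing >= -2 else 8  [with Forcing=6]  = 6
Flux = -3·Temp + 3·Albedo - 4  [with Temp=6, Albedo=-5]  = -37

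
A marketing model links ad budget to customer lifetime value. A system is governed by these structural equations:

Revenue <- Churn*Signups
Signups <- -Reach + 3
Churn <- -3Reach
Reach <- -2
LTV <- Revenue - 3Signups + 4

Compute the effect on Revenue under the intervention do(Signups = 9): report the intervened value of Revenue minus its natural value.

Under do(Signups=9), the mechanism Signups <- -Reach + 3 is discarded; Signups is fixed at 9.
Churn = -3Reach  [with Reach=-2]  = 6
Revenue = Churn*Signups  [with Churn=6, Signups=9]  = 54
Without intervention: Signups = -Reach + 3  [with Reach=-2]  = 5; Churn = -3Reach  [with Reach=-2]  = 6; Revenue = Churn*Signups  [with Churn=6, Signups=5]  = 30.
Change = 54 − 30 = 24.

24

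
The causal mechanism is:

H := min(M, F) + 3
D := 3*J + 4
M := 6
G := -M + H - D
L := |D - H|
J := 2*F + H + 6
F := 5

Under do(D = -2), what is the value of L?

Under do(D=-2), the mechanism D := 3*J + 4 is discarded; D is fixed at -2.
H = min(M, F) + 3  [with M=6, F=5]  = 8
L = |D - H|  [with D=-2, H=8]  = 10

10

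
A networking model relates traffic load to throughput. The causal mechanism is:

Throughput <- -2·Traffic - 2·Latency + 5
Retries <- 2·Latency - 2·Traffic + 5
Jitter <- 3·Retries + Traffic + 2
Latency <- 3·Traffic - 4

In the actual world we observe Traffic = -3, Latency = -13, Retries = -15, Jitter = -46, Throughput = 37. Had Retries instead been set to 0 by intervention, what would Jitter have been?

-1

The intervention breaks the incoming arrows to Retries: Retries <- 2·Latency - 2·Traffic + 5 no longer applies, and Retries = 0.
Jitter = 3·Retries + Traffic + 2  [with Retries=0, Traffic=-3]  = -1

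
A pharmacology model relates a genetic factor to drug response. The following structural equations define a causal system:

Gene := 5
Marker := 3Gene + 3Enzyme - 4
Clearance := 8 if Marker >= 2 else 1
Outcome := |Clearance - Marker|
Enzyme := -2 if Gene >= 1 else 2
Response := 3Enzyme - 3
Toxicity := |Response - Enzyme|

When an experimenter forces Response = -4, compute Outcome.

The intervention breaks the incoming arrows to Response: Response := 3Enzyme - 3 no longer applies, and Response = -4.
No directed path runs from Response to Outcome, so Outcome keeps its natural value.
Enzyme = -2 if Gene >= 1 else 2  [with Gene=5]  = -2
Marker = 3Gene + 3Enzyme - 4  [with Gene=5, Enzyme=-2]  = 5
Clearance = 8 if Marker >= 2 else 1  [with Marker=5]  = 8
Outcome = |Clearance - Marker|  [with Clearance=8, Marker=5]  = 3

3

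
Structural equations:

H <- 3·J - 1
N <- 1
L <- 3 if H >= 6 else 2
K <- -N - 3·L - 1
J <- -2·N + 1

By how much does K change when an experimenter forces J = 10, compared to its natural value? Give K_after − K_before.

do(J=10) replaces the equation J <- -2·N + 1 with the constant J = 10.
H = 3·J - 1  [with J=10]  = 29
L = 3 if H >= 6 else 2  [with H=29]  = 3
K = -N - 3·L - 1  [with N=1, L=3]  = -11
Without intervention: J = -2·N + 1  [with N=1]  = -1; H = 3·J - 1  [with J=-1]  = -4; L = 3 if H >= 6 else 2  [with H=-4]  = 2; K = -N - 3·L - 1  [with N=1, L=2]  = -8.
Change = -11 − (-8) = -3.

-3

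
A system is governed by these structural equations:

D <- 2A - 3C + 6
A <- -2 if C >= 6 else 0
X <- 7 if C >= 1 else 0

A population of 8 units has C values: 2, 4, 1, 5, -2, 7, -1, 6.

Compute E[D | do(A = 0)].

-2.25

Every unit gets A=0 under the intervention. D values become 0, -6, 3, -9, 12, -15, 9, -12; E[D|do(A=0)] = -2.25.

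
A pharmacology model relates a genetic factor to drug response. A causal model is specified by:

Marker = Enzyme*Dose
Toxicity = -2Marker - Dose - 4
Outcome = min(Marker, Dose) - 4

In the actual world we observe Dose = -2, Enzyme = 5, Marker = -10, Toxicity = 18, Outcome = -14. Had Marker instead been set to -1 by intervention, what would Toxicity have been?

0

The intervention breaks the incoming arrows to Marker: Marker = Enzyme*Dose no longer applies, and Marker = -1.
Toxicity = -2Marker - Dose - 4  [with Marker=-1, Dose=-2]  = 0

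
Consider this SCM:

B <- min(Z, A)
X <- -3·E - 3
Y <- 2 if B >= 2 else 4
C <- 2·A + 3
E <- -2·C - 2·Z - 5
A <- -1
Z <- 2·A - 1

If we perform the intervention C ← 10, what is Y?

Intervening sets C = 10 and removes its equation (C <- 2·A + 3).
No directed path runs from C to Y, so Y keeps its natural value.
Z = 2·A - 1  [with A=-1]  = -3
B = min(Z, A)  [with Z=-3, A=-1]  = -3
Y = 2 if B >= 2 else 4  [with B=-3]  = 4

4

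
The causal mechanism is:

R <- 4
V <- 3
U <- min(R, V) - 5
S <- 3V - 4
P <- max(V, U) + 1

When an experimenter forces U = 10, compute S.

The intervention breaks the incoming arrows to U: U <- min(R, V) - 5 no longer applies, and U = 10.
S is not downstream of the intervention, so its value is determined by the original equations.
S = 3V - 4  [with V=3]  = 5

5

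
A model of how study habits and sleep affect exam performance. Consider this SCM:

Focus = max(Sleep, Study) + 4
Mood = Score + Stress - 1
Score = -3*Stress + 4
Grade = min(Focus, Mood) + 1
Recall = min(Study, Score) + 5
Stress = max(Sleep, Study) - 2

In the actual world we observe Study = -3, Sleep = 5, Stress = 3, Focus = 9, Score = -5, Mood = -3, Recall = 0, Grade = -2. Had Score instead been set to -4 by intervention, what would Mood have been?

The intervention breaks the incoming arrows to Score: Score = -3*Stress + 4 no longer applies, and Score = -4.
Stress = max(Sleep, Study) - 2  [with Sleep=5, Study=-3]  = 3
Mood = Score + Stress - 1  [with Score=-4, Stress=3]  = -2

-2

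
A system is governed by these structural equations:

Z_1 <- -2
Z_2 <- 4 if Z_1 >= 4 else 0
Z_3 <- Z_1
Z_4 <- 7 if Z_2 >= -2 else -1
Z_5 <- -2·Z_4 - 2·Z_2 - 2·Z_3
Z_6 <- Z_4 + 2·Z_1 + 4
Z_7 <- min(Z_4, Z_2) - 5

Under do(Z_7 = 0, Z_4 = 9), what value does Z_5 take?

-14

Under do(Z_7 = 0, Z_4 = 9), each intervened variable's structural equation is replaced by its fixed value.
Z_2 = 4 if Z_1 >= 4 else 0  [with Z_1=-2]  = 0
Z_3 = Z_1  [with Z_1=-2]  = -2
Z_5 = -2·Z_4 - 2·Z_2 - 2·Z_3  [with Z_4=9, Z_2=0, Z_3=-2]  = -14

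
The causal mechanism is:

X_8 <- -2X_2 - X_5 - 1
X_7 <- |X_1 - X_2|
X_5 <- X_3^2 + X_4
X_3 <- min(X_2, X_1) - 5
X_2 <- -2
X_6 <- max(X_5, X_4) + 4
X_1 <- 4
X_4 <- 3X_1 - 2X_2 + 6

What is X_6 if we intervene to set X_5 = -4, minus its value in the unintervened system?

The intervention breaks the incoming arrows to X_5: X_5 <- X_3^2 + X_4 no longer applies, and X_5 = -4.
X_4 = 3X_1 - 2X_2 + 6  [with X_1=4, X_2=-2]  = 22
X_6 = max(X_5, X_4) + 4  [with X_5=-4, X_4=22]  = 26
Without intervention: X_3 = min(X_2, X_1) - 5  [with X_2=-2, X_1=4]  = -7; X_4 = 3X_1 - 2X_2 + 6  [with X_1=4, X_2=-2]  = 22; X_5 = X_3^2 + X_4  [with X_3=-7, X_4=22]  = 71; X_6 = max(X_5, X_4) + 4  [with X_5=71, X_4=22]  = 75.
Change = 26 − 75 = -49.

-49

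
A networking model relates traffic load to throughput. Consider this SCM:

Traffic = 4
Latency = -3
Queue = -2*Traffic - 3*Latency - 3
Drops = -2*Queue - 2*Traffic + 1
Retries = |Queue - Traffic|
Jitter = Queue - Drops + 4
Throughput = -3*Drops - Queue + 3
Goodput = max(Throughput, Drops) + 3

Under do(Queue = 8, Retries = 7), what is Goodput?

The joint intervention fixes Queue = 8, Retries = 7, removing each variable's own equation.
Drops = -2*Queue - 2*Traffic + 1  [with Queue=8, Traffic=4]  = -23
Throughput = -3*Drops - Queue + 3  [with Drops=-23, Queue=8]  = 64
Goodput = max(Throughput, Drops) + 3  [with Throughput=64, Drops=-23]  = 67

67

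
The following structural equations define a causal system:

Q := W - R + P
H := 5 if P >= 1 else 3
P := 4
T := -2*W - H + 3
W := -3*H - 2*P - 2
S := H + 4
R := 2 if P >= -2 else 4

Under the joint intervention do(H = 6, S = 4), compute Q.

-26

The joint intervention fixes H = 6, S = 4, removing each variable's own equation.
W = -3*H - 2*P - 2  [with H=6, P=4]  = -28
R = 2 if P >= -2 else 4  [with P=4]  = 2
Q = W - R + P  [with W=-28, R=2, P=4]  = -26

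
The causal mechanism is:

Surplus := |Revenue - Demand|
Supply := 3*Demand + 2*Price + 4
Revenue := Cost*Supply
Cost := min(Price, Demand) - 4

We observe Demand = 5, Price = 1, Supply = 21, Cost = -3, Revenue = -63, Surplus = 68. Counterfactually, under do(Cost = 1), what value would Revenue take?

Intervening sets Cost = 1 and removes its equation (Cost := min(Price, Demand) - 4).
Supply = 3*Demand + 2*Price + 4  [with Demand=5, Price=1]  = 21
Revenue = Cost*Supply  [with Cost=1, Supply=21]  = 21

21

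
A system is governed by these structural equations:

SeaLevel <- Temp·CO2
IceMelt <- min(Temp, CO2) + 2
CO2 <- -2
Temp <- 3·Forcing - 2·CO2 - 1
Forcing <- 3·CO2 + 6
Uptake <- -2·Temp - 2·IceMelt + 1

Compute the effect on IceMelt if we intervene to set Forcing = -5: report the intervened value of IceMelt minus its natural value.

Under do(Forcing=-5), the mechanism Forcing <- 3·CO2 + 6 is discarded; Forcing is fixed at -5.
Temp = 3·Forcing - 2·CO2 - 1  [with Forcing=-5, CO2=-2]  = -12
IceMelt = min(Temp, CO2) + 2  [with Temp=-12, CO2=-2]  = -10
Without intervention: Forcing = 3·CO2 + 6  [with CO2=-2]  = 0; Temp = 3·Forcing - 2·CO2 - 1  [with Forcing=0, CO2=-2]  = 3; IceMelt = min(Temp, CO2) + 2  [with Temp=3, CO2=-2]  = 0.
Change = -10 − 0 = -10.

-10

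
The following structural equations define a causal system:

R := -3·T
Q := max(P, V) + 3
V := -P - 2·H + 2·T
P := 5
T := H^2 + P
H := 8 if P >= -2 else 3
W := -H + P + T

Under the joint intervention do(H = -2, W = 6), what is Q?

The joint intervention fixes H = -2, W = 6, removing each variable's own equation.
T = H^2 + P  [with H=-2, P=5]  = 9
V = -P - 2·H + 2·T  [with P=5, H=-2, T=9]  = 17
Q = max(P, V) + 3  [with P=5, V=17]  = 20

20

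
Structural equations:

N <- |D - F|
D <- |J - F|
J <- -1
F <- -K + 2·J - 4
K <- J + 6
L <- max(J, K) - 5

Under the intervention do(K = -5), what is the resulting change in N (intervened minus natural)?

do(K=-5) replaces the equation K <- J + 6 with the constant K = -5.
F = -K + 2·J - 4  [with K=-5, J=-1]  = -1
D = |J - F|  [with J=-1, F=-1]  = 0
N = |D - F|  [with D=0, F=-1]  = 1
Without intervention: K = J + 6  [with J=-1]  = 5; F = -K + 2·J - 4  [with K=5, J=-1]  = -11; D = |J - F|  [with J=-1, F=-11]  = 10; N = |D - F|  [with D=10, F=-11]  = 21.
Change = 1 − 21 = -20.

-20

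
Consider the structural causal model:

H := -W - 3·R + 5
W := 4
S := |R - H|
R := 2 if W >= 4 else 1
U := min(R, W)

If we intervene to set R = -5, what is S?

21

Under do(R=-5), the mechanism R := 2 if W >= 4 else 1 is discarded; R is fixed at -5.
H = -W - 3·R + 5  [with W=4, R=-5]  = 16
S = |R - H|  [with R=-5, H=16]  = 21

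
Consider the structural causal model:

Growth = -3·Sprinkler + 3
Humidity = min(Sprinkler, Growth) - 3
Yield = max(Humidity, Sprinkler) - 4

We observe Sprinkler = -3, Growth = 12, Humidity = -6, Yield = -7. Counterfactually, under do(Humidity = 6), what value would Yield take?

2

The intervention breaks the incoming arrows to Humidity: Humidity = min(Sprinkler, Growth) - 3 no longer applies, and Humidity = 6.
Yield = max(Humidity, Sprinkler) - 4  [with Humidity=6, Sprinkler=-3]  = 2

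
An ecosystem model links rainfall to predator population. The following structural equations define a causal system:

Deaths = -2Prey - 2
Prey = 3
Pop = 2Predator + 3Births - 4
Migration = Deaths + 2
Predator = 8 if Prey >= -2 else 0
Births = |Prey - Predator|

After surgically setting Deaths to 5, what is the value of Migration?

Intervening sets Deaths = 5 and removes its equation (Deaths = -2Prey - 2).
Migration = Deaths + 2  [with Deaths=5]  = 7

7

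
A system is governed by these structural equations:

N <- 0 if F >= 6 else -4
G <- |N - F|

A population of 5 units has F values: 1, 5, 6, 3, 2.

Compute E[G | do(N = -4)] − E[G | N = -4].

0.65

do(N=-4) breaks N's dependence on F. With N=-4 fixed, G across the units is 5, 9, 10, 7, 6, mean 7.4.
Conditioning on N=-4 selects the 4 unit(s) with F ∈ {1, 5, 3, 2}. Their G values: 5, 9, 7, 6. Mean = 6.75.
Difference = 7.4 − 6.75 = 0.65.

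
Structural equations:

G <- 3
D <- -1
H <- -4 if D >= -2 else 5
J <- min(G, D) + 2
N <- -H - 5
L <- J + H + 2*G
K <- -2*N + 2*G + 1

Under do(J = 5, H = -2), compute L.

The joint intervention fixes J = 5, H = -2, removing each variable's own equation.
L = J + H + 2*G  [with J=5, H=-2, G=3]  = 9

9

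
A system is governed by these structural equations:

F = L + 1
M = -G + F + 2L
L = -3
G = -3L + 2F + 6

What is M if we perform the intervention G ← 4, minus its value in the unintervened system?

The intervention breaks the incoming arrows to G: G = -3L + 2F + 6 no longer applies, and G = 4.
F = L + 1  [with L=-3]  = -2
M = -G + F + 2L  [with G=4, F=-2, L=-3]  = -12
Without intervention: F = L + 1  [with L=-3]  = -2; G = -3L + 2F + 6  [with L=-3, F=-2]  = 11; M = -G + F + 2L  [with G=11, F=-2, L=-3]  = -19.
Change = -12 − (-19) = 7.

7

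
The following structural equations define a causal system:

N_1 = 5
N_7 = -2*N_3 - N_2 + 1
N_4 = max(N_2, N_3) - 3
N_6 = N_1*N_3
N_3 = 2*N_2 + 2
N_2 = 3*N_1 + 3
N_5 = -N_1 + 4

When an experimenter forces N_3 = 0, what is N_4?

15

The intervention breaks the incoming arrows to N_3: N_3 = 2*N_2 + 2 no longer applies, and N_3 = 0.
N_2 = 3*N_1 + 3  [with N_1=5]  = 18
N_4 = max(N_2, N_3) - 3  [with N_2=18, N_3=0]  = 15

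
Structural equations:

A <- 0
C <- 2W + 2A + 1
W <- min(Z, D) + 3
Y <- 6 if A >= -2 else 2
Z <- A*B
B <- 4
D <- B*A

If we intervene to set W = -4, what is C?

Intervening sets W = -4 and removes its equation (W <- min(Z, D) + 3).
C = 2W + 2A + 1  [with W=-4, A=0]  = -7

-7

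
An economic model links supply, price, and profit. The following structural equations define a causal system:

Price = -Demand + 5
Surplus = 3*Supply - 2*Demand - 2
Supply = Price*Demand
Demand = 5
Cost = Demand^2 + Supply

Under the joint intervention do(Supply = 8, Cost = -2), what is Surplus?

12

Setting Supply = 8, Cost = -2 by intervention discards those variables' equations.
Surplus = 3*Supply - 2*Demand - 2  [with Supply=8, Demand=5]  = 12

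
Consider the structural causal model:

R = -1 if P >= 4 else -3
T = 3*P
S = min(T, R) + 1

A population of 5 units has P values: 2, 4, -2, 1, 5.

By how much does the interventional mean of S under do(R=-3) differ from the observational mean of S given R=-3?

Every unit gets R=-3 under the intervention. S values become -2, -2, -5, -2, -2; E[S|do(R=-3)] = -2.6.
Conditioning on R=-3 selects the 3 unit(s) with P ∈ {2, -2, 1}. Their S values: -2, -5, -2. Mean = -3.
Difference = -2.6 − (-3) = 0.4.

0.4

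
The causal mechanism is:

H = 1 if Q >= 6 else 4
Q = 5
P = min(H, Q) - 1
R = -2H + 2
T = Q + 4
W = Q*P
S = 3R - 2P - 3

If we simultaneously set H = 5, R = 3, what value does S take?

-2

Setting H = 5, R = 3 by intervention discards those variables' equations.
P = min(H, Q) - 1  [with H=5, Q=5]  = 4
S = 3R - 2P - 3  [with R=3, P=4]  = -2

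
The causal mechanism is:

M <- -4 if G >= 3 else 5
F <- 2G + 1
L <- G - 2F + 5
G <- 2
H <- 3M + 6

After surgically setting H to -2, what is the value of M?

5

Under do(H=-2), the mechanism H <- 3M + 6 is discarded; H is fixed at -2.
Since M is not a descendant of the intervened variable, it is unaffected.
M = -4 if G >= 3 else 5  [with G=2]  = 5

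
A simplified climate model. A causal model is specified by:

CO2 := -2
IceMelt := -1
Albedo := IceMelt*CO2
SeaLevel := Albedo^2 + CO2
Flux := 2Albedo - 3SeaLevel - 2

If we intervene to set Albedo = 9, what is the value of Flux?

-221

do(Albedo=9) replaces the equation Albedo := IceMelt*CO2 with the constant Albedo = 9.
SeaLevel = Albedo^2 + CO2  [with Albedo=9, CO2=-2]  = 79
Flux = 2Albedo - 3SeaLevel - 2  [with Albedo=9, SeaLevel=79]  = -221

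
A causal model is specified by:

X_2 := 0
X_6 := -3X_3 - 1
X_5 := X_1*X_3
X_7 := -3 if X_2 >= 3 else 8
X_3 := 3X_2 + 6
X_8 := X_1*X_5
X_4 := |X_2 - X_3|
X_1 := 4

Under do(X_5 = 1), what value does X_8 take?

4

do(X_5=1) replaces the equation X_5 := X_1*X_3 with the constant X_5 = 1.
X_8 = X_1*X_5  [with X_1=4, X_5=1]  = 4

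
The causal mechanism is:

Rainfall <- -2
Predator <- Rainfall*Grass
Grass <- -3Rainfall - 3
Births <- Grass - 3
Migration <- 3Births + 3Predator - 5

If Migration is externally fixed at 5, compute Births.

0

The intervention breaks the incoming arrows to Migration: Migration <- 3Births + 3Predator - 5 no longer applies, and Migration = 5.
Since Births is not a descendant of the intervened variable, it is unaffected.
Grass = -3Rainfall - 3  [with Rainfall=-2]  = 3
Births = Grass - 3  [with Grass=3]  = 0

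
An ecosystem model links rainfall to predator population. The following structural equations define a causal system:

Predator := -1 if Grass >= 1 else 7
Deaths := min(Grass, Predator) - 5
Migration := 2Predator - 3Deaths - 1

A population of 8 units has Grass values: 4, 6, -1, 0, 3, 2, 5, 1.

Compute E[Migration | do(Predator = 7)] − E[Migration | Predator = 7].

-9

do(Predator=7) breaks Predator's dependence on Grass. With Predator=7 fixed, Migration across the units is 16, 10, 31, 28, 19, 22, 13, 25, mean 20.5.
Observing Predator=7 restricts to units where Predator's equation naturally yields 7: Grass ∈ {-1, 0}. In that subpopulation Migration = 31, 28, mean 29.5.
Difference = 20.5 − 29.5 = -9.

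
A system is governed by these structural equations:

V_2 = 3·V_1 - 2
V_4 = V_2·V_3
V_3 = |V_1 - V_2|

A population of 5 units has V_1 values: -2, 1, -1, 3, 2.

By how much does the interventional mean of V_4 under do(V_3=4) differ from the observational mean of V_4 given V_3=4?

-4.8

do(V_3=4) breaks V_3's dependence on V_1. With V_3=4 fixed, V_4 across the units is -32, 4, -20, 28, 16, mean -0.8.
Observing V_3=4 restricts to units where V_3's equation naturally yields 4: V_1 ∈ {-1, 3}. In that subpopulation V_4 = -20, 28, mean 4.
Difference = -0.8 − 4 = -4.8.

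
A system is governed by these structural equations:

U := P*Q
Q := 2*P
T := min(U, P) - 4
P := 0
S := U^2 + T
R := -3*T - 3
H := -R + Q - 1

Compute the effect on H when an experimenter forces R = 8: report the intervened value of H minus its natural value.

1

Under do(R=8), the mechanism R := -3*T - 3 is discarded; R is fixed at 8.
Q = 2*P  [with P=0]  = 0
H = -R + Q - 1  [with R=8, Q=0]  = -9
Without intervention: Q = 2*P  [with P=0]  = 0; U = P*Q  [with P=0, Q=0]  = 0; T = min(U, P) - 4  [with U=0, P=0]  = -4; R = -3*T - 3  [with T=-4]  = 9; H = -R + Q - 1  [with R=9, Q=0]  = -10.
Change = -9 − (-10) = 1.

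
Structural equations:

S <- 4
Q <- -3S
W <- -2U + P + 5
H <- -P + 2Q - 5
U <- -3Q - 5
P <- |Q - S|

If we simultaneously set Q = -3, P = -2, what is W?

Under do(Q = -3, P = -2), each intervened variable's structural equation is replaced by its fixed value.
U = -3Q - 5  [with Q=-3]  = 4
W = -2U + P + 5  [with U=4, P=-2]  = -5

-5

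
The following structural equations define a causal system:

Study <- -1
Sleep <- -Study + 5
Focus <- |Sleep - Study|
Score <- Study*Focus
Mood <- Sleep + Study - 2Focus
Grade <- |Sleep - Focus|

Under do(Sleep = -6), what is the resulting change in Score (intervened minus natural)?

Under do(Sleep=-6), the mechanism Sleep <- -Study + 5 is discarded; Sleep is fixed at -6.
Focus = |Sleep - Study|  [with Sleep=-6, Study=-1]  = 5
Score = Study*Focus  [with Study=-1, Focus=5]  = -5
Without intervention: Sleep = -Study + 5  [with Study=-1]  = 6; Focus = |Sleep - Study|  [with Sleep=6, Study=-1]  = 7; Score = Study*Focus  [with Study=-1, Focus=7]  = -7.
Change = -5 − (-7) = 2.

2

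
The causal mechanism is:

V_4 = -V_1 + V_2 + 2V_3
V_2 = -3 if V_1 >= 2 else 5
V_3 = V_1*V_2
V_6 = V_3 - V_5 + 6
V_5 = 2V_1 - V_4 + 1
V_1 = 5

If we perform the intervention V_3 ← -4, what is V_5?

27

do(V_3=-4) replaces the equation V_3 = V_1*V_2 with the constant V_3 = -4.
V_2 = -3 if V_1 >= 2 else 5  [with V_1=5]  = -3
V_4 = -V_1 + V_2 + 2V_3  [with V_1=5, V_2=-3, V_3=-4]  = -16
V_5 = 2V_1 - V_4 + 1  [with V_1=5, V_4=-16]  = 27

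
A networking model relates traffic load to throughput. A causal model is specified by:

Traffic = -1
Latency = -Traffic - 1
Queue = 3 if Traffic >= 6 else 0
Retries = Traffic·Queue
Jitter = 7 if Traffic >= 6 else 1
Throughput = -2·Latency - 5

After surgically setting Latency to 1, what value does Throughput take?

-7

Under do(Latency=1), the mechanism Latency = -Traffic - 1 is discarded; Latency is fixed at 1.
Throughput = -2·Latency - 5  [with Latency=1]  = -7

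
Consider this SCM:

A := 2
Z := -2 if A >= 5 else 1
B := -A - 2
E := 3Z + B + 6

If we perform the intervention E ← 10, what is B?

The intervention breaks the incoming arrows to E: E := 3Z + B + 6 no longer applies, and E = 10.
Since B is not a descendant of the intervened variable, it is unaffected.
B = -A - 2  [with A=2]  = -4

-4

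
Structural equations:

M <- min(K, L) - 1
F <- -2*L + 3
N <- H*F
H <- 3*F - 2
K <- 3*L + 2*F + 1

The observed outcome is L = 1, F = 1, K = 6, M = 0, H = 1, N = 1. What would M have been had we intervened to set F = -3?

-3

Under do(F=-3), the mechanism F <- -2*L + 3 is discarded; F is fixed at -3.
K = 3*L + 2*F + 1  [with L=1, F=-3]  = -2
M = min(K, L) - 1  [with K=-2, L=1]  = -3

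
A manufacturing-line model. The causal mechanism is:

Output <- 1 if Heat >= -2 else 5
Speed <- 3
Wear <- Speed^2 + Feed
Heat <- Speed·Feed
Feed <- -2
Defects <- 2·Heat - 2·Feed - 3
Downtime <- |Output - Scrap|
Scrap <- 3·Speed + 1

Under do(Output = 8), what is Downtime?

2

do(Output=8) replaces the equation Output <- 1 if Heat >= -2 else 5 with the constant Output = 8.
Scrap = 3·Speed + 1  [with Speed=3]  = 10
Downtime = |Output - Scrap|  [with Output=8, Scrap=10]  = 2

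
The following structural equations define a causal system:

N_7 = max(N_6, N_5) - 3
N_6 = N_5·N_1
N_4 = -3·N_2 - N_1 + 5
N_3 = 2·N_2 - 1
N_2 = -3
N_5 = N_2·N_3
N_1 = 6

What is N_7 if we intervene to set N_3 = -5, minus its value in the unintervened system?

-36

The intervention breaks the incoming arrows to N_3: N_3 = 2·N_2 - 1 no longer applies, and N_3 = -5.
N_5 = N_2·N_3  [with N_2=-3, N_3=-5]  = 15
N_6 = N_5·N_1  [with N_5=15, N_1=6]  = 90
N_7 = max(N_6, N_5) - 3  [with N_6=90, N_5=15]  = 87
Without intervention: N_3 = 2·N_2 - 1  [with N_2=-3]  = -7; N_5 = N_2·N_3  [with N_2=-3, N_3=-7]  = 21; N_6 = N_5·N_1  [with N_5=21, N_1=6]  = 126; N_7 = max(N_6, N_5) - 3  [with N_6=126, N_5=21]  = 123.
Change = 87 − 123 = -36.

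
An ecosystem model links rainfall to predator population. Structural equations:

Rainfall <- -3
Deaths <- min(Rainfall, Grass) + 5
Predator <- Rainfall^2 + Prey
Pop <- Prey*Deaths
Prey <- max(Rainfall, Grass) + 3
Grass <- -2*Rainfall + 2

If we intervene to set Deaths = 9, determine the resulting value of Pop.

The intervention breaks the incoming arrows to Deaths: Deaths <- min(Rainfall, Grass) + 5 no longer applies, and Deaths = 9.
Grass = -2*Rainfall + 2  [with Rainfall=-3]  = 8
Prey = max(Rainfall, Grass) + 3  [with Rainfall=-3, Grass=8]  = 11
Pop = Prey*Deaths  [with Prey=11, Deaths=9]  = 99

99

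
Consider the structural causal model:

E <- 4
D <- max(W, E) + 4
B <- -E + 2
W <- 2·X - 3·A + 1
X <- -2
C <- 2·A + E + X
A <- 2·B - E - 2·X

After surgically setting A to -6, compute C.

Intervening sets A = -6 and removes its equation (A <- 2·B - E - 2·X).
C = 2·A + E + X  [with A=-6, E=4, X=-2]  = -10

-10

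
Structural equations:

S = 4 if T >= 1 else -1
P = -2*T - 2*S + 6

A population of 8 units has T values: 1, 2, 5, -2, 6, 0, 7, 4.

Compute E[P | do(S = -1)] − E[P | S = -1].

Every unit gets S=-1 under the intervention. P values become 6, 4, -2, 12, -4, 8, -6, 0; E[P|do(S=-1)] = 2.25.
E[P|S=-1] averages over only the 2 units with S=-1 (T = -2, 0): P = 12, 8, mean 10.
Difference = 2.25 − 10 = -7.75.

-7.75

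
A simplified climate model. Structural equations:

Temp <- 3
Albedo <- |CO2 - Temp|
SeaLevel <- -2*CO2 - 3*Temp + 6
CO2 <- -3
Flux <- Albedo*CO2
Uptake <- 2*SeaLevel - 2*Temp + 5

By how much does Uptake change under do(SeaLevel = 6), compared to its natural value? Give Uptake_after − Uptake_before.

6

Under do(SeaLevel=6), the mechanism SeaLevel <- -2*CO2 - 3*Temp + 6 is discarded; SeaLevel is fixed at 6.
Uptake = 2*SeaLevel - 2*Temp + 5  [with SeaLevel=6, Temp=3]  = 11
Without intervention: SeaLevel = -2*CO2 - 3*Temp + 6  [with CO2=-3, Temp=3]  = 3; Uptake = 2*SeaLevel - 2*Temp + 5  [with SeaLevel=3, Temp=3]  = 5.
Change = 11 − 5 = 6.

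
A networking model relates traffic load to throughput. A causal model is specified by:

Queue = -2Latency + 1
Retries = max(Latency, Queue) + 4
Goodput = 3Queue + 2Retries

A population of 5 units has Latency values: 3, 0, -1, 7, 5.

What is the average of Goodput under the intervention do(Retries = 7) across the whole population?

do(Retries=7) breaks Retries's dependence on Latency. With Retries=7 fixed, Goodput across the units is -1, 17, 23, -25, -13, mean 0.2.

0.2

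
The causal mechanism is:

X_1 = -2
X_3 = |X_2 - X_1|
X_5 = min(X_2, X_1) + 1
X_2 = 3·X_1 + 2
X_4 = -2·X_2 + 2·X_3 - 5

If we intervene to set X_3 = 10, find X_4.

23

The intervention breaks the incoming arrows to X_3: X_3 = |X_2 - X_1| no longer applies, and X_3 = 10.
X_2 = 3·X_1 + 2  [with X_1=-2]  = -4
X_4 = -2·X_2 + 2·X_3 - 5  [with X_2=-4, X_3=10]  = 23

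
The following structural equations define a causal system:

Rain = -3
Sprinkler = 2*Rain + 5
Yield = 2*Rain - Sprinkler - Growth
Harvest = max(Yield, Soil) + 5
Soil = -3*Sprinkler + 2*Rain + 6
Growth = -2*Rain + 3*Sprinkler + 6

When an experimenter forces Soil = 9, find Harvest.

14

The intervention breaks the incoming arrows to Soil: Soil = -3*Sprinkler + 2*Rain + 6 no longer applies, and Soil = 9.
Sprinkler = 2*Rain + 5  [with Rain=-3]  = -1
Growth = -2*Rain + 3*Sprinkler + 6  [with Rain=-3, Sprinkler=-1]  = 9
Yield = 2*Rain - Sprinkler - Growth  [with Rain=-3, Sprinkler=-1, Growth=9]  = -14
Harvest = max(Yield, Soil) + 5  [with Yield=-14, Soil=9]  = 14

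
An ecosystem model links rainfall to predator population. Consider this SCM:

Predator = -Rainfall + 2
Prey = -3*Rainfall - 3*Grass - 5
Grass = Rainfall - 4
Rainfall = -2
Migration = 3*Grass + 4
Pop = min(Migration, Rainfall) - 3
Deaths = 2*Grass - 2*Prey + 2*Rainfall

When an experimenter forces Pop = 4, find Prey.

Intervening sets Pop = 4 and removes its equation (Pop = min(Migration, Rainfall) - 3).
Prey is not downstream of the intervention, so its value is determined by the original equations.
Grass = Rainfall - 4  [with Rainfall=-2]  = -6
Prey = -3*Rainfall - 3*Grass - 5  [with Rainfall=-2, Grass=-6]  = 19

19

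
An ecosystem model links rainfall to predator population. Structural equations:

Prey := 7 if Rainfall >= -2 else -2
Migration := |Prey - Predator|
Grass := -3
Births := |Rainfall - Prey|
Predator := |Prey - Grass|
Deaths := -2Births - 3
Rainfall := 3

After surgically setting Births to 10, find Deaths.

The intervention breaks the incoming arrows to Births: Births := |Rainfall - Prey| no longer applies, and Births = 10.
Deaths = -2Births - 3  [with Births=10]  = -23

-23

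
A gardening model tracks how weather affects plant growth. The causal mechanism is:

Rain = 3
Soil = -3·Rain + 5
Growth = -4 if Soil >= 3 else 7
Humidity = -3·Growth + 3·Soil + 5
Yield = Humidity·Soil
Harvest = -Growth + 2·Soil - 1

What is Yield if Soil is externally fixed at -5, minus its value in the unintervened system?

43

do(Soil=-5) replaces the equation Soil = -3·Rain + 5 with the constant Soil = -5.
Growth = -4 if Soil >= 3 else 7  [with Soil=-5]  = 7
Humidity = -3·Growth + 3·Soil + 5  [with Growth=7, Soil=-5]  = -31
Yield = Humidity·Soil  [with Humidity=-31, Soil=-5]  = 155
Without intervention: Soil = -3·Rain + 5  [with Rain=3]  = -4; Growth = -4 if Soil >= 3 else 7  [with Soil=-4]  = 7; Humidity = -3·Growth + 3·Soil + 5  [with Growth=7, Soil=-4]  = -28; Yield = Humidity·Soil  [with Humidity=-28, Soil=-4]  = 112.
Change = 155 − 112 = 43.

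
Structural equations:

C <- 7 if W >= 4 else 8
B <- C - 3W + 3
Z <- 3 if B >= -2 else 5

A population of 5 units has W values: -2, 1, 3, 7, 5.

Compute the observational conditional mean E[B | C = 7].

-8

E[B|C=7] averages over only the 2 units with C=7 (W = 7, 5): B = -11, -5, mean -8.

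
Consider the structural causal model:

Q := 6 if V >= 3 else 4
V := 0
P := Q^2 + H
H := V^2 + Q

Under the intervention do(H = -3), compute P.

The intervention breaks the incoming arrows to H: H := V^2 + Q no longer applies, and H = -3.
Q = 6 if V >= 3 else 4  [with V=0]  = 4
P = Q^2 + H  [with Q=4, H=-3]  = 13

13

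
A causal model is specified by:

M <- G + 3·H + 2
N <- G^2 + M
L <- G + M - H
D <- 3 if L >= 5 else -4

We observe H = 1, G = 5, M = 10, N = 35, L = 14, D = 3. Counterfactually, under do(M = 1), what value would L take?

do(M=1) replaces the equation M <- G + 3·H + 2 with the constant M = 1.
L = G + M - H  [with G=5, M=1, H=1]  = 5

5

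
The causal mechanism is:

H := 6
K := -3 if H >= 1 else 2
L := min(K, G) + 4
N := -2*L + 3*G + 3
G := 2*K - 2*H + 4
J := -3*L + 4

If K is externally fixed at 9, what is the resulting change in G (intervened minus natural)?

24

The intervention breaks the incoming arrows to K: K := -3 if H >= 1 else 2 no longer applies, and K = 9.
G = 2*K - 2*H + 4  [with K=9, H=6]  = 10
Without intervention: K = -3 if H >= 1 else 2  [with H=6]  = -3; G = 2*K - 2*H + 4  [with K=-3, H=6]  = -14.
Change = 10 − (-14) = 24.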